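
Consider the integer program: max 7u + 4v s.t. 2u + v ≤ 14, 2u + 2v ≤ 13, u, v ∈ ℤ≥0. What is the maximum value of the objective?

Relaxing integrality, the LP optimum is 45.50 at (u,v) = (6.5, 0), which is not an integer point.
(u,v)=(6,0): 2·6+1·0=12≤14, 2·6+2·0=12≤13, objective 42.
(u,v)=(5,1): 2·5+1·1=11≤14, 2·5+2·1=12≤13, objective 39.
(u,v)=(5,0): 2·5+1·0=10≤14, 2·5+2·0=10≤13, objective 35.
Maximum is 42 at (u,v)=(6,0).

42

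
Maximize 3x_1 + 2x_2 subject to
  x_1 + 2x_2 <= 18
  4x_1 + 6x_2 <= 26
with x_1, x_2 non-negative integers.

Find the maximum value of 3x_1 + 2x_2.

Relaxing integrality, the LP optimum is 19.50 at (x_1,x_2) = (6.5, 0), which is not an integer point.
(x_1,x_2)=(6,0): 1·6+2·0=6≤18, 4·6+6·0=24≤26, objective 18.
(x_1,x_2)=(5,1): 1·5+2·1=7≤18, 4·5+6·1=26≤26, objective 17.
(x_1,x_2)=(5,0): 1·5+2·0=5≤18, 4·5+6·0=20≤26, objective 15.
The best lattice point is (6,0), giving 18.

18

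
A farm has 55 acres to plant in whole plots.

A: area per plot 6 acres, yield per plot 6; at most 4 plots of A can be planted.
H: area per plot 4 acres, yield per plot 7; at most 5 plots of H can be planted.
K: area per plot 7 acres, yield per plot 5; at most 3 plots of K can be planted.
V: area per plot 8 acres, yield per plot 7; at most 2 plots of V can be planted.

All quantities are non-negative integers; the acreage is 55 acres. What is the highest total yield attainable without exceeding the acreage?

67

H has the best ratio (7/4); taking only H gives at most 5×7 = 35 (stopped by the supply cap of 5).
Mixing does better — 3×A, 5×H, and 2×V: area 54 ≤ 55, yield 3·6 + 5·7 + 2·7 = 67.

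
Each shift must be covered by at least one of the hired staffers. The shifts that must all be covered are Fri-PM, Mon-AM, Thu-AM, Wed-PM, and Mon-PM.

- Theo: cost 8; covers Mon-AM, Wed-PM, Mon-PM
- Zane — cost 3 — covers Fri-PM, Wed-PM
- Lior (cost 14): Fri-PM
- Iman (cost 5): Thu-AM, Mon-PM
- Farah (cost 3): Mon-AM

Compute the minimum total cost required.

Choose Zane, Iman, and Farah: together they cover Fri-PM, Mon-AM, Thu-AM, Wed-PM, Mon-PM — every shift.
Total cost: 3 + 5 + 3 = 11.

11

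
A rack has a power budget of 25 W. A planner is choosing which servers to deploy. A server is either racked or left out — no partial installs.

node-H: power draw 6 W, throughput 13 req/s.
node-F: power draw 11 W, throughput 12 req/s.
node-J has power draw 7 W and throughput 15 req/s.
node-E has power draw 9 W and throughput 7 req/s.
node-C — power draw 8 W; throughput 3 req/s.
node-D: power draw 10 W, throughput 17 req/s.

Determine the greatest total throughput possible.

Take node-H, node-J, and node-D: power draw 6 + 7 + 10 = 23 ≤ 25, throughput 13 + 15 + 17 = 45.
No other feasible combination does better.

45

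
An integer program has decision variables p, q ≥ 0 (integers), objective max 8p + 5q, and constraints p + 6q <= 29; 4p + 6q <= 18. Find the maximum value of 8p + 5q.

(p,q)=(4,0): 1·4+6·0=4≤29, 4·4+6·0=16≤18, objective 32.
(p,q)=(3,1): 1·3+6·1=9≤29, 4·3+6·1=18≤18, objective 29.
(p,q)=(3,0): 1·3+6·0=3≤29, 4·3+6·0=12≤18, objective 24.
No feasible integer point exceeds 32.

32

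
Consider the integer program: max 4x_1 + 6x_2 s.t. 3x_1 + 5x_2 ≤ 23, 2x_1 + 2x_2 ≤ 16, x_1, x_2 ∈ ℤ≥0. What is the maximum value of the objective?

30

(x_1,x_2)=(6,1): 3·6+5·1=23≤23, 2·6+2·1=14≤16, objective 30.
(x_1,x_2)=(7,0): 3·7+5·0=21≤23, 2·7+2·0=14≤16, objective 28.
(x_1,x_2)=(5,1): 3·5+5·1=20≤23, 2·5+2·1=12≤16, objective 26.
Maximum is 30 at (x_1,x_2)=(6,1).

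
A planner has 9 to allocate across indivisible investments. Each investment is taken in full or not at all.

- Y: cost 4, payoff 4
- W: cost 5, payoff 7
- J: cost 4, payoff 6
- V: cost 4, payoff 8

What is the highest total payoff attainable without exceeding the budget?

W + J: cost 5 + 4 = 9 ≤ 9, payoff 7 + 6 = 13.
J + V: cost 4 + 4 = 8 ≤ 9, payoff 6 + 8 = 14.
W + V: cost 5 + 4 = 9 ≤ 9, payoff 7 + 8 = 15.
Best is W and V with total payoff 15.

15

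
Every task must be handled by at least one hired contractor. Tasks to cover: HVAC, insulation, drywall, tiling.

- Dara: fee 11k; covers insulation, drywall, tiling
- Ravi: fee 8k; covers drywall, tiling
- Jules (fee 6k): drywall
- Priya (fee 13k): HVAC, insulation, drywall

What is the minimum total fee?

21

The greedy cost-per-new-task heuristic would pick Dara and Priya for 24, but a cheaper cover exists.
Choose Ravi and Priya: together they cover HVAC, insulation, drywall, tiling — every task.
Total fee: 8 + 13 = 21.
No cover costs less than 21.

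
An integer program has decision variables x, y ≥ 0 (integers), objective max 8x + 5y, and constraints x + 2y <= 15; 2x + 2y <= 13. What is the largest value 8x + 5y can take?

48

The continuous relaxation peaks at (6.5, 0) with value 52.00; rounding to a feasible lattice point costs some objective.
(x,y)=(6,0): 1·6+2·0=6≤15, 2·6+2·0=12≤13, objective 48.
(x,y)=(5,1): 1·5+2·1=7≤15, 2·5+2·1=12≤13, objective 45.
(x,y)=(5,0): 1·5+2·0=5≤15, 2·5+2·0=10≤13, objective 40.
No feasible integer point exceeds 48.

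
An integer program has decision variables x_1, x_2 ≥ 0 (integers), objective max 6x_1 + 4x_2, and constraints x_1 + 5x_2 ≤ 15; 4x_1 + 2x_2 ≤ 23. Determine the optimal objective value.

34

The continuous relaxation peaks at (4.72, 2.06) with value 36.56; rounding to a feasible lattice point costs some objective.
(x_1,x_2)=(5,1) is feasible, giving 34.
(x_1,x_2)=(4,2) is feasible, giving 32.
Maximum is 34 at (x_1,x_2)=(5,1).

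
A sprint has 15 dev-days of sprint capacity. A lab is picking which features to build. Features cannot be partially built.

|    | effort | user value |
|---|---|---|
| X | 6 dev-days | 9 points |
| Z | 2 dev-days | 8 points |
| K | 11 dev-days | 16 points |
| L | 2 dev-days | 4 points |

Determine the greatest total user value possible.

28

Take Z, K, and L: effort 2 + 11 + 2 = 15 ≤ 15, user value 8 + 16 + 4 = 28.
No other feasible combination does better.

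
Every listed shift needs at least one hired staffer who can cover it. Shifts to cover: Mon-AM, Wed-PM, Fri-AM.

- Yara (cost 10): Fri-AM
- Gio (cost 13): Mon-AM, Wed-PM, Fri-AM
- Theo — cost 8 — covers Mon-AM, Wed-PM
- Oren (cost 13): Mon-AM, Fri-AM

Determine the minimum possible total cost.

13

The greedy cost-per-new-shift heuristic would pick Theo and Yara for 18, but a cheaper cover exists.
Gio alone covers Mon-AM, Wed-PM, Fri-AM — every shift.
Total cost: 13.
No cover costs less than 13.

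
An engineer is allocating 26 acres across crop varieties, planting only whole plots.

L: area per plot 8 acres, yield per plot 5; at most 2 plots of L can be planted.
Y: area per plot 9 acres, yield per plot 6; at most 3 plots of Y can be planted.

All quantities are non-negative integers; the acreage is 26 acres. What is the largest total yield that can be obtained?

17

Y has the best ratio (6/9); taking only Y gives at most 2×6 = 12 (stopped by the area limit).
Mixing does better — 1×L and 2×Y: area 26 ≤ 26, yield 1·5 + 2·6 = 17.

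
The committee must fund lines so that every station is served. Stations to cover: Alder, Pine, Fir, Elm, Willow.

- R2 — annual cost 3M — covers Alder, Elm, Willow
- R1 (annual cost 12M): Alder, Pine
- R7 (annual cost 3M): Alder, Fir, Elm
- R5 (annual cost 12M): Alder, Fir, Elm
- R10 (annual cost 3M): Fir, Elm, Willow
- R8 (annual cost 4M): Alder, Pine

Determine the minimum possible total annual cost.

This is a weighted set-cover instance.
The greedy cost-per-new-station heuristic would pick R2, R7, and R8 for 10, but a cheaper cover exists.
Choose R10 and R8: together they cover Alder, Pine, Fir, Elm, Willow — every station.
Total annual cost: 3 + 4 = 7.
No cover costs less than 7.

7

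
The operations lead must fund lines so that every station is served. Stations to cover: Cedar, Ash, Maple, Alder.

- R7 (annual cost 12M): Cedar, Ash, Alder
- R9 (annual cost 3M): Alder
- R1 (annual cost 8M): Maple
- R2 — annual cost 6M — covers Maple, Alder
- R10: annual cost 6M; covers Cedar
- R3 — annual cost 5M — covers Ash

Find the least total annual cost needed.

This is a weighted set-cover instance.
The greedy cost-per-new-station heuristic would pick R9, R3, R2, and R10 for 20, but a cheaper cover exists.
Choose R2, R10, and R3: together they cover Cedar, Ash, Maple, Alder — every station.
Total annual cost: 6 + 6 + 5 = 17.
No cover costs less than 17.

17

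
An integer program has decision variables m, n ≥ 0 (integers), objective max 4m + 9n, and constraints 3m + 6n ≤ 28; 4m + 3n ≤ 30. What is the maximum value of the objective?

40

The continuous relaxation peaks at (0, 4.67) with value 42.00; rounding to a feasible lattice point costs some objective.
(m,n)=(1,4): 3·1+6·4=27≤28, 4·1+3·4=16≤30, objective 40.
(m,n)=(0,4): 3·0+6·4=24≤28, 4·0+3·4=12≤30, objective 36.
No feasible integer point exceeds 40.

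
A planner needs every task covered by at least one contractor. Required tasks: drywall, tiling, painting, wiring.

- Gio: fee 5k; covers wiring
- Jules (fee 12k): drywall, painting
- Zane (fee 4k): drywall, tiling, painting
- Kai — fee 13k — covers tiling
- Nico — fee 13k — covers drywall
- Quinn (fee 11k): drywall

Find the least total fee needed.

Choose Gio and Zane: together they cover drywall, tiling, painting, wiring — every task.
Total fee: 5 + 4 = 9.
No cover costs less than 9.

9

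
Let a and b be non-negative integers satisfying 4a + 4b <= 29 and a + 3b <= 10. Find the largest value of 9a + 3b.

63

(a,b)=(7,0) is feasible, giving 63.
(a,b)=(6,1) is feasible, giving 57.
No feasible integer point exceeds 63.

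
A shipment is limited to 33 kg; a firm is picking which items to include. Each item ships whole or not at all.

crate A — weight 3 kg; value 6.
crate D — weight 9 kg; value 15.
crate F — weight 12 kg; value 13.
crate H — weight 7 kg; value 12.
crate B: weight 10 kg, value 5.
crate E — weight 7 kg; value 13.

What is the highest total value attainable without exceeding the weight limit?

This is an integer program with binary decision variables.
Allowing fractional choices, the relaxed optimum would be about 53.6, but items are indivisible.
crate A + crate D + crate H + crate E: weight 3 + 9 + 7 + 7 = 26 ≤ 33, value 6 + 15 + 12 + 13 = 46.
crate A + crate D + crate F + crate E: weight 3 + 9 + 12 + 7 = 31 ≤ 33, value 6 + 15 + 13 + 13 = 47.
crate A + crate D + crate F + crate H: weight 3 + 9 + 12 + 7 = 31 ≤ 33, value 6 + 15 + 13 + 12 = 46.
Best is crate A, crate D, crate F, and crate E with total value 47.

47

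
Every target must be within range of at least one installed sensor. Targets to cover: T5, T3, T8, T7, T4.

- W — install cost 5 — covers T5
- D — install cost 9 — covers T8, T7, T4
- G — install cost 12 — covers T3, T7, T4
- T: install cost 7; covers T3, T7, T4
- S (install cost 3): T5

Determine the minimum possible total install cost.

19

This is a weighted set-cover instance.
Choose D, T, and S: together they cover T5, T3, T8, T7, T4 — every target.
Total install cost: 9 + 7 + 3 = 19.
No cover costs less than 19.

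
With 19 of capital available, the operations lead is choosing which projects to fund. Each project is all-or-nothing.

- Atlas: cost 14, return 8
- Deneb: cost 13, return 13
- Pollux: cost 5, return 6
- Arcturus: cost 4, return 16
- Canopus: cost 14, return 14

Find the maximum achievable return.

Arcturus + Canopus: cost 4 + 14 = 18 ≤ 19, return 16 + 14 = 30.
Deneb + Arcturus: cost 13 + 4 = 17 ≤ 19, return 13 + 16 = 29.
Best is Arcturus and Canopus with total return 30.

30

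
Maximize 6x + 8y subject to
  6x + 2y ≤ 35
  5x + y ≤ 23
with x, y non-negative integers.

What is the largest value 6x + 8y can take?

(x,y)=(0,17): 6·0+2·17=34≤35, 5·0+1·17=17≤23, objective 136.
(x,y)=(0,16): 6·0+2·16=32≤35, 5·0+1·16=16≤23, objective 128.
No feasible integer point exceeds 136.

136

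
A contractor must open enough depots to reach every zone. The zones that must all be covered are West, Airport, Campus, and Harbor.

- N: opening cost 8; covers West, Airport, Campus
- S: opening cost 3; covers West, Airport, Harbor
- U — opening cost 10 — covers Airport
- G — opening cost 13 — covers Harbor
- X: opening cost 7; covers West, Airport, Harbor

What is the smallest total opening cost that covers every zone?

11

This is an integer covering problem.
Choose N and S: together they cover West, Airport, Campus, Harbor — every zone.
Total opening cost: 8 + 3 = 11.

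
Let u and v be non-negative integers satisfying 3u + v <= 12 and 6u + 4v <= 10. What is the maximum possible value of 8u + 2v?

10

Relaxing integrality, the LP optimum is 13.33 at (u,v) = (1.67, 0), which is not an integer point.
(u,v)=(1,1): 3·1+1·1=4≤12, 6·1+4·1=10≤10, objective 10.
(u,v)=(1,0): 3·1+1·0=3≤12, 6·1+4·0=6≤10, objective 8.
No feasible integer point exceeds 10.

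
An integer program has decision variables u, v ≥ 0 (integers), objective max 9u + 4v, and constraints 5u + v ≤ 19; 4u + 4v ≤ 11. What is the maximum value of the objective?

(u,v)=(2,0): 5·2+1·0=10≤19, 4·2+4·0=8≤11, objective 18.
(u,v)=(1,1): 5·1+1·1=6≤19, 4·1+4·1=8≤11, objective 13.
(u,v)=(1,0): 5·1+1·0=5≤19, 4·1+4·0=4≤11, objective 9.
The best lattice point is (2,0), giving 18.

18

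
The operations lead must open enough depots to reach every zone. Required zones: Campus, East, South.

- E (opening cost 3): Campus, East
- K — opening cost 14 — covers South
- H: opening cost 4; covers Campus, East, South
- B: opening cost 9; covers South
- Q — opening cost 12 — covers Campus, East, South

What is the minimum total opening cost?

H alone covers Campus, East, South — every zone.
Total opening cost: 4.
No cover costs less than 4.

4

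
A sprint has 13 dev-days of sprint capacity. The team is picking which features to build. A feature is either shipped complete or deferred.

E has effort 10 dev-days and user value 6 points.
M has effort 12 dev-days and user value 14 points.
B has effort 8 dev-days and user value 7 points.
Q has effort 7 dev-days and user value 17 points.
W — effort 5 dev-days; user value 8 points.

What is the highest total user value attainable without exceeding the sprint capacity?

25

Treat it as a binary knapsack problem.
Take Q and W: effort 7 + 5 = 12 ≤ 13, user value 17 + 8 = 25.
No other feasible combination does better.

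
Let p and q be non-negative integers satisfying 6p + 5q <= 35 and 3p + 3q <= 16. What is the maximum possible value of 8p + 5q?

Relaxing integrality, the LP optimum is 42.67 at (p,q) = (5.33, 0), which is not an integer point.
(p,q)=(5,0): 6·5+5·0=30≤35, 3·5+3·0=15≤16, objective 40.
(p,q)=(4,1): 6·4+5·1=29≤35, 3·4+3·1=15≤16, objective 37.
(p,q)=(4,0): 6·4+5·0=24≤35, 3·4+3·0=12≤16, objective 32.
No feasible integer point exceeds 40.

40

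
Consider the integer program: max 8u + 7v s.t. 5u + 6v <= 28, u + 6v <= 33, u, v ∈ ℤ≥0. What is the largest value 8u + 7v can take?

(u,v)=(5,0) is feasible, giving 40.
(u,v)=(4,1) is feasible, giving 39.
(u,v)=(4,0) is feasible, giving 32.
The best lattice point is (5,0), giving 40.

40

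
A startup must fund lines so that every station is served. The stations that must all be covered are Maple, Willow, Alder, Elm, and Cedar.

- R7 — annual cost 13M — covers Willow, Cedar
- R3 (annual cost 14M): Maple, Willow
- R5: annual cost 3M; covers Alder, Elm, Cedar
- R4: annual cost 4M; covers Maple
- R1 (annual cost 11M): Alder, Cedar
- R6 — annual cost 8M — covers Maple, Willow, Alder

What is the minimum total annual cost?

Choose R5 and R6: together they cover Maple, Willow, Alder, Elm, Cedar — every station.
Total annual cost: 3 + 8 = 11.

11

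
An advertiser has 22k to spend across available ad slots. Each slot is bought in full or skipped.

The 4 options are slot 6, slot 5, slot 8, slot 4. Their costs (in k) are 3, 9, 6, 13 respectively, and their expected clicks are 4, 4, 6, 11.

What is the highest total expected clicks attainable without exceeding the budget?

Take slot 6, slot 8, and slot 4: cost 3 + 6 + 13 = 22 ≤ 22, expected clicks 4 + 6 + 11 = 21.
No other feasible combination does better.

21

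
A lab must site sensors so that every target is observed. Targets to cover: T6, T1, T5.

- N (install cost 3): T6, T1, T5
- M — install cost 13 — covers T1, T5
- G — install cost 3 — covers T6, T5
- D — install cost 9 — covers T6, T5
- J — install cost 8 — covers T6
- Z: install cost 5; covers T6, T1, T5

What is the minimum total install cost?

N alone covers T6, T1, T5 — every target.
Total install cost: 3.
No cover costs less than 3.

3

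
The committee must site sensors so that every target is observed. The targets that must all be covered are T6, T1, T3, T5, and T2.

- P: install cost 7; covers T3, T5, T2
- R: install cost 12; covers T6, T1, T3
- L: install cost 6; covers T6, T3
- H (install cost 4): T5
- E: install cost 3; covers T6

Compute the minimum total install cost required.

This is a weighted set-cover instance.
The greedy cost-per-new-target heuristic would pick P, E, and R for 22, but a cheaper cover exists.
Choose P and R: together they cover T6, T1, T3, T5, T2 — every target.
Total install cost: 7 + 12 = 19.
No cover costs less than 19.

19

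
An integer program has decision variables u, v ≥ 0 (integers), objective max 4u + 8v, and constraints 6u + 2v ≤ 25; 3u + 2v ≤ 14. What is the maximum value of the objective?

56

(u,v)=(0,7) is feasible, giving 56.
(u,v)=(0,6) is feasible, giving 48.
No feasible integer point exceeds 56.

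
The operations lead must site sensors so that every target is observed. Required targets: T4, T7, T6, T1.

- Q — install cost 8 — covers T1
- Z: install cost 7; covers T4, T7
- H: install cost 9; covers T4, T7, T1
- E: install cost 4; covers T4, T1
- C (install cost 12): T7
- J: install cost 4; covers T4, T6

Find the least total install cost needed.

This is an integer covering problem.
The greedy cost-per-new-target heuristic would pick E, J, and Z for 15, but a cheaper cover exists.
Choose H and J: together they cover T4, T7, T6, T1 — every target.
Total install cost: 9 + 4 = 13.
No cover costs less than 13.

13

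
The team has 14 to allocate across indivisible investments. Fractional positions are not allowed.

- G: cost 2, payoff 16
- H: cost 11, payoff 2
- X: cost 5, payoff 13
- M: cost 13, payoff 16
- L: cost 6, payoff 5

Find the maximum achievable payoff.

Treat it as a binary knapsack problem.
G + X: cost 2 + 5 = 7 ≤ 14, payoff 16 + 13 = 29.
G + X + L: cost 2 + 5 + 6 = 13 ≤ 14, payoff 16 + 13 + 5 = 34.
Best is G, X, and L with total payoff 34.

34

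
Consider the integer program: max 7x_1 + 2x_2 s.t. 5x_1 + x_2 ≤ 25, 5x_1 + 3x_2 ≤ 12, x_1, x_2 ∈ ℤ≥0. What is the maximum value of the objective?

The continuous relaxation peaks at (2.4, 0) with value 16.80; rounding to a feasible lattice point costs some objective.
(x_1,x_2)=(2,0): 5·2+1·0=10≤25, 5·2+3·0=10≤12, objective 14.
(x_1,x_2)=(1,1): 5·1+1·1=6≤25, 5·1+3·1=8≤12, objective 9.
(x_1,x_2)=(1,0): 5·1+1·0=5≤25, 5·1+3·0=5≤12, objective 7.
The best lattice point is (2,0), giving 14.

14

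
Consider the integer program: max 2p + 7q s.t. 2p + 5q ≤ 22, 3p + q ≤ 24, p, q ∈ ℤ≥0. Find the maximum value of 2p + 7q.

30

(p,q)=(1,4): 2·1+5·4=22≤22, 3·1+1·4=7≤24, objective 30.
(p,q)=(0,4): 2·0+5·4=20≤22, 3·0+1·4=4≤24, objective 28.
(p,q)=(2,3): 2·2+5·3=19≤22, 3·2+1·3=9≤24, objective 25.
No feasible integer point exceeds 30.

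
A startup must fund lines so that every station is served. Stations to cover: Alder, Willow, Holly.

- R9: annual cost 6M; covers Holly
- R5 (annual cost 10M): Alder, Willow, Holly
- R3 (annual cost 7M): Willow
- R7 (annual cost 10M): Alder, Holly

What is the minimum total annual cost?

R5 alone covers Alder, Willow, Holly — every station.
Total annual cost: 10.
No cover costs less than 10.

10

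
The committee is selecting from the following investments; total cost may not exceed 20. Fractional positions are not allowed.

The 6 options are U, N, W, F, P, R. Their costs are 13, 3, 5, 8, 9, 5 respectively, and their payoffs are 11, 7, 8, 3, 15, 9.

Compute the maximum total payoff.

32

Allowing fractional choices, the relaxed optimum would be about 35.8, but investments are indivisible.
W + P + R: cost 5 + 9 + 5 = 19 ≤ 20, payoff 8 + 15 + 9 = 32.
N + P + R: cost 3 + 9 + 5 = 17 ≤ 20, payoff 7 + 15 + 9 = 31.
Best is W, P, and R with total payoff 32.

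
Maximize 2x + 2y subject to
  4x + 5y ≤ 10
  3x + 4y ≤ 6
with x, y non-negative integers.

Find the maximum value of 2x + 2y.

4

(x,y)=(2,0): 4·2+5·0=8≤10, 3·2+4·0=6≤6, objective 4.
(x,y)=(1,0): 4·1+5·0=4≤10, 3·1+4·0=3≤6, objective 2.
No feasible integer point exceeds 4.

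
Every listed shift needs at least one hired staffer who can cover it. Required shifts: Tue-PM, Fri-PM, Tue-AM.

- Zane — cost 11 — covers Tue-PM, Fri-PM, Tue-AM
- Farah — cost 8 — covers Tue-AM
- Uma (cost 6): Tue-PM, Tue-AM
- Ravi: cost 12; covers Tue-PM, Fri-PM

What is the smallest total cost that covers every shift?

This is an integer covering problem.
The greedy cost-per-new-shift heuristic would pick Uma and Zane for 17, but a cheaper cover exists.
Zane alone covers Tue-PM, Fri-PM, Tue-AM — every shift.
Total cost: 11.
No cover costs less than 11.

11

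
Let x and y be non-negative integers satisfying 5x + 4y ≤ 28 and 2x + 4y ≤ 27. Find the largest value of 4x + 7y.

(x,y)=(0,6): 5·0+4·6=24≤28, 2·0+4·6=24≤27, objective 42.
(x,y)=(1,5): 5·1+4·5=25≤28, 2·1+4·5=22≤27, objective 39.
(x,y)=(0,5): 5·0+4·5=20≤28, 2·0+4·5=20≤27, objective 35.
Maximum is 42 at (x,y)=(0,6).

42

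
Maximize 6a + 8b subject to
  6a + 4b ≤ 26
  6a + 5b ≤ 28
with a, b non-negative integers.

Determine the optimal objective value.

Relaxing integrality, the LP optimum is 44.80 at (a,b) = (0, 5.6), which is not an integer point.
(a,b)=(0,5): 6·0+4·5=20≤26, 6·0+5·5=25≤28, objective 40.
(a,b)=(1,4): 6·1+4·4=22≤26, 6·1+5·4=26≤28, objective 38.
No feasible integer point exceeds 40.

40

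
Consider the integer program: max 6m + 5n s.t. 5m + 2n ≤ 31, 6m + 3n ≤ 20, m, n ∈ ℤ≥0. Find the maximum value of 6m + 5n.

30

(m,n)=(0,6): 5·0+2·6=12≤31, 6·0+3·6=18≤20, objective 30.
(m,n)=(0,5): 5·0+2·5=10≤31, 6·0+3·5=15≤20, objective 25.
The best lattice point is (0,6), giving 30.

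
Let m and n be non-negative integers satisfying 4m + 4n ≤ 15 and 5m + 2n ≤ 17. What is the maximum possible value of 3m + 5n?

15

(m,n)=(0,3): 4·0+4·3=12≤15, 5·0+2·3=6≤17, objective 15.
(m,n)=(1,2): 4·1+4·2=12≤15, 5·1+2·2=9≤17, objective 13.
(m,n)=(0,2): 4·0+4·2=8≤15, 5·0+2·2=4≤17, objective 10.
Maximum is 15 at (m,n)=(0,3).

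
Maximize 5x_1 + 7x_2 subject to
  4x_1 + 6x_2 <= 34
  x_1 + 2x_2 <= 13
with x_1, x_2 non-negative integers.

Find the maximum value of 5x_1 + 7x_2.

Relaxing integrality, the LP optimum is 42.50 at (x_1,x_2) = (8.5, 0), which is not an integer point.
(x_1,x_2)=(7,1): 4·7+6·1=34≤34, 1·7+2·1=9≤13, objective 42.
(x_1,x_2)=(8,0): 4·8+6·0=32≤34, 1·8+2·0=8≤13, objective 40.
No feasible integer point exceeds 42.

42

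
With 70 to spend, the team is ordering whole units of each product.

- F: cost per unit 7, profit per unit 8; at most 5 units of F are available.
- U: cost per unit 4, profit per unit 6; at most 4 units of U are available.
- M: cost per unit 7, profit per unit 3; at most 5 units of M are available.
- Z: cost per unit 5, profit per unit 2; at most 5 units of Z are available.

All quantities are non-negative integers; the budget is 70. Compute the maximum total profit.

72

This is a bounded integer knapsack.
5×F, 4×U, 1×M, and 2×Z: cost 68 ≤ 70, profit 5·8 + 4·6 + 1·3 + 2·2 = 71.
5×F, 4×U, 2×M, and 1×Z: cost 70 ≤ 70, profit 5·8 + 4·6 + 2·3 + 1·2 = 72.
Best is 72.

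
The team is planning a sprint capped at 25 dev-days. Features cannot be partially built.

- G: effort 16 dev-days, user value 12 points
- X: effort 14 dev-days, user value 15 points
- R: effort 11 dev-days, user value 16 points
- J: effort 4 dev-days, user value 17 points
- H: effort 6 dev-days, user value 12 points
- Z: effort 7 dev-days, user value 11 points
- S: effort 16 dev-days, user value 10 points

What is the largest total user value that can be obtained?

45

Allowing fractional choices, the relaxed optimum would be about 51.6, but features are indivisible.
X + J + H: effort 14 + 4 + 6 = 24 ≤ 25, user value 15 + 17 + 12 = 44.
R + J + H: effort 11 + 4 + 6 = 21 ≤ 25, user value 16 + 17 + 12 = 45.
R + J + Z: effort 11 + 4 + 7 = 22 ≤ 25, user value 16 + 17 + 11 = 44.
Best is R, J, and H with total user value 45.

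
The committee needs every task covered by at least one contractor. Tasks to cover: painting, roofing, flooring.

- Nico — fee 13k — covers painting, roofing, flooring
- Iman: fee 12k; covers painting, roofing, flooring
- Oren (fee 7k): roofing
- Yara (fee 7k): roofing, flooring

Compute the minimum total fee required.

12

This is a weighted set-cover instance.
Iman alone covers painting, roofing, flooring — every task.
Total fee: 12.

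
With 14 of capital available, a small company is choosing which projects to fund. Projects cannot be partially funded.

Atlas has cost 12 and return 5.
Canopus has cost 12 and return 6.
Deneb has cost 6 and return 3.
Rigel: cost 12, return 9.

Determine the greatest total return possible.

9

Rigel: cost 12 ≤ 14, return 9.
Canopus: cost 12 ≤ 14, return 6.
Best is Rigel with total return 9.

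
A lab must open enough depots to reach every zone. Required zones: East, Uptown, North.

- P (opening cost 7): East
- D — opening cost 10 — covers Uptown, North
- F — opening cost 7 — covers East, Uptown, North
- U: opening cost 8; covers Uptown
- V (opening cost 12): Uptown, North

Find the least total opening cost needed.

F alone covers East, Uptown, North — every zone.
Total opening cost: 7.
No cover costs less than 7.

7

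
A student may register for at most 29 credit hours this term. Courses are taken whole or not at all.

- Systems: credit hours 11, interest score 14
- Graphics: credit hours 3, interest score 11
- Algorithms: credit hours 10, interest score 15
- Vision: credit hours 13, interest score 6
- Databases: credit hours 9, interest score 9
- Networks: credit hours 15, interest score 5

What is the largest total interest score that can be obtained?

Allowing fractional choices, the relaxed optimum would be about 45.0, but courses are indivisible.
Systems + Graphics + Algorithms: credit hours 11 + 3 + 10 = 24 ≤ 29, interest score 14 + 11 + 15 = 40.
Systems + Graphics + Databases: credit hours 11 + 3 + 9 = 23 ≤ 29, interest score 14 + 11 + 9 = 34.
Graphics + Algorithms + Databases: credit hours 3 + 10 + 9 = 22 ≤ 29, interest score 11 + 15 + 9 = 35.
Best is Systems, Graphics, and Algorithms with total interest score 40.

40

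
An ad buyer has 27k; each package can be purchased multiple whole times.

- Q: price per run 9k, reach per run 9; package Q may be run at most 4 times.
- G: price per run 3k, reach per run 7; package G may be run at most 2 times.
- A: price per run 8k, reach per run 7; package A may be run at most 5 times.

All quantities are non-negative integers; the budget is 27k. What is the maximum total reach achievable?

32

Take 2×Q and 2×G: price 24 ≤ 27, reach 2·9 + 2·7 = 32.
G has the best ratio (7/3) and is taken to its limit of 2; remaining capacity is filled optimally with the others.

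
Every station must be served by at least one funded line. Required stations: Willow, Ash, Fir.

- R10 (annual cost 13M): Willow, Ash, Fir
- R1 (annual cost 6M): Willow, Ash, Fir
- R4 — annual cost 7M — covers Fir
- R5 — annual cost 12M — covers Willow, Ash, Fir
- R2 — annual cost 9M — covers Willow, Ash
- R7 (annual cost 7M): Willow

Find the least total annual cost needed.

6

This is an integer covering problem.
R1 alone covers Willow, Ash, Fir — every station.
Total annual cost: 6.
No cover costs less than 6.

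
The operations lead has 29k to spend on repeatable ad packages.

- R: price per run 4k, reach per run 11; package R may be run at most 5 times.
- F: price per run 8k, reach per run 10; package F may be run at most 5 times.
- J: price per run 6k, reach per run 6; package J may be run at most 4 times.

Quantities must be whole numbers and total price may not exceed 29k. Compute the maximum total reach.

Take 5×R and 1×F: price 28 ≤ 29, reach 5·11 + 1·10 = 65.
R has the best ratio (11/4) and is taken to its limit of 5; remaining capacity is filled optimally with the others.

65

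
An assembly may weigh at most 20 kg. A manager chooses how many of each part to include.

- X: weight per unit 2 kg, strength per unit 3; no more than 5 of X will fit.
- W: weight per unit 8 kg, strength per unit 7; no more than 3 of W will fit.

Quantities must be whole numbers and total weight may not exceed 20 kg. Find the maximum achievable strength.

22

5×X and 1×W: weight 18 ≤ 20, strength 5·3 + 1·7 = 22.
2×X and 2×W: weight 20 ≤ 20, strength 2·3 + 2·7 = 20.
Best is 22.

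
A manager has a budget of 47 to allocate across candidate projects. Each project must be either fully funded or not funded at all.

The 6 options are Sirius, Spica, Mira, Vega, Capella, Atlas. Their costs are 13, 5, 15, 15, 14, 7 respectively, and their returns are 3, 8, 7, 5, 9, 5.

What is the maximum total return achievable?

29

Allowing fractional choices, the relaxed optimum would be about 31.0, but projects are indivisible.
Spica + Vega + Capella + Atlas: cost 5 + 15 + 14 + 7 = 41 ≤ 47, return 8 + 5 + 9 + 5 = 27.
Sirius + Spica + Mira + Capella: cost 13 + 5 + 15 + 14 = 47 ≤ 47, return 3 + 8 + 7 + 9 = 27.
Spica + Mira + Capella + Atlas: cost 5 + 15 + 14 + 7 = 41 ≤ 47, return 8 + 7 + 9 + 5 = 29.
Best is Spica, Mira, Capella, and Atlas with total return 29.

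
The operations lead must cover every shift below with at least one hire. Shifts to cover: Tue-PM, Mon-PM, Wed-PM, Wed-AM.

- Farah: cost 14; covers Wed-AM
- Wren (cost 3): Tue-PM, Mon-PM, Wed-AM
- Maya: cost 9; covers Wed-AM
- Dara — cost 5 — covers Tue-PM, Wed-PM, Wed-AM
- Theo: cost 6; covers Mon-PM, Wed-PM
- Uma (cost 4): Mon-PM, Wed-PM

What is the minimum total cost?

7

Choose Wren and Uma: together they cover Tue-PM, Mon-PM, Wed-PM, Wed-AM — every shift.
Total cost: 3 + 4 = 7.
No cover costs less than 7.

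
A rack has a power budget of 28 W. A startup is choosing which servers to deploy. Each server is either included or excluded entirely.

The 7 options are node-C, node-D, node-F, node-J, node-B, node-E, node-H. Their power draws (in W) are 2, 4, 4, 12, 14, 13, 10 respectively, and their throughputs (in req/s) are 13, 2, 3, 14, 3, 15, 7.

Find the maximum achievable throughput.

42

node-C + node-F + node-J + node-H: power draw 2 + 4 + 12 + 10 = 28 ≤ 28, throughput 13 + 3 + 14 + 7 = 37.
node-C + node-J + node-E: power draw 2 + 12 + 13 = 27 ≤ 28, throughput 13 + 14 + 15 = 42.
Best is node-C, node-J, and node-E with total throughput 42.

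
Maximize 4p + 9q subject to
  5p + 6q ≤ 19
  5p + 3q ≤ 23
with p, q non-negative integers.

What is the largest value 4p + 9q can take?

The continuous relaxation peaks at (0, 3.17) with value 28.50; rounding to a feasible lattice point costs some objective.
(p,q)=(0,3): 5·0+6·3=18≤19, 5·0+3·3=9≤23, objective 27.
(p,q)=(1,2): 5·1+6·2=17≤19, 5·1+3·2=11≤23, objective 22.
(p,q)=(0,2): 5·0+6·2=12≤19, 5·0+3·2=6≤23, objective 18.
Maximum is 27 at (p,q)=(0,3).

27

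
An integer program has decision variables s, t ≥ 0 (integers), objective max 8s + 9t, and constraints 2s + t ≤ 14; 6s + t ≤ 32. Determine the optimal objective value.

(s,t)=(0,14): 2·0+1·14=14≤14, 6·0+1·14=14≤32, objective 126.
(s,t)=(0,13): 2·0+1·13=13≤14, 6·0+1·13=13≤32, objective 117.
No feasible integer point exceeds 126.

126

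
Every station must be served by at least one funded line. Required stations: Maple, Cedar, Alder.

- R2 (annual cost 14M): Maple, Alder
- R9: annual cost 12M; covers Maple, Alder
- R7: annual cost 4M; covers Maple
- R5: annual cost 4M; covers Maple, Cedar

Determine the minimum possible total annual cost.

Choose R9 and R5: together they cover Maple, Cedar, Alder — every station.
Total annual cost: 12 + 4 = 16.

16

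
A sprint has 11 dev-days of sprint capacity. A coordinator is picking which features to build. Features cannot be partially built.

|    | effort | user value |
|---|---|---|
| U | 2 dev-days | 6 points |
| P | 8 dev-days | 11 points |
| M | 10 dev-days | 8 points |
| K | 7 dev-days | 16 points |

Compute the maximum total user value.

22

U + P: effort 2 + 8 = 10 ≤ 11, user value 6 + 11 = 17.
U + K: effort 2 + 7 = 9 ≤ 11, user value 6 + 16 = 22.
K: effort 7 ≤ 11, user value 16.
Best is U and K with total user value 22.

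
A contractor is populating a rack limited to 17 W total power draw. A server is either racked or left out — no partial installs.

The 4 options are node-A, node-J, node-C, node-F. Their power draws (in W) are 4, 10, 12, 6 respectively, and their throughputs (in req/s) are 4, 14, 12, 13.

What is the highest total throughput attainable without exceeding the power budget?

This is a 0-1 knapsack instance.
Take node-J and node-F: power draw 10 + 6 = 16 ≤ 17, throughput 14 + 13 = 27.
No other feasible combination does better.

27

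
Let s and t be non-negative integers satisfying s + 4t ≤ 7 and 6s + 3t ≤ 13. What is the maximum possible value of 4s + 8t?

The continuous relaxation peaks at (1.48, 1.38) with value 16.95; rounding to a feasible lattice point costs some objective.
(s,t)=(1,1): 1·1+4·1=5≤7, 6·1+3·1=9≤13, objective 12.
(s,t)=(0,1): 1·0+4·1=4≤7, 6·0+3·1=3≤13, objective 8.
No feasible integer point exceeds 12.

12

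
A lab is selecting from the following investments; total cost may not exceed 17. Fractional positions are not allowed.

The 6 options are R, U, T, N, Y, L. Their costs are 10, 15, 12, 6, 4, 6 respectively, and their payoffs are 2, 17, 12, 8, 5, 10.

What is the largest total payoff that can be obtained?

U: cost 15 ≤ 17, payoff 17.
N + L: cost 6 + 6 = 12 ≤ 17, payoff 8 + 10 = 18.
N + Y + L: cost 6 + 4 + 6 = 16 ≤ 17, payoff 8 + 5 + 10 = 23.
Best is N, Y, and L with total payoff 23.

23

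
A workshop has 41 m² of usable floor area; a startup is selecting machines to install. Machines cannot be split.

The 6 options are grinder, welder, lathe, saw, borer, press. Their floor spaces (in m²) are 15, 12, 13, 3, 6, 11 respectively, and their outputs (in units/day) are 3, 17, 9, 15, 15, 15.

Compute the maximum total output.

62

Take welder, saw, borer, and press: floor space 12 + 3 + 6 + 11 = 32 ≤ 41, output 17 + 15 + 15 + 15 = 62.
No other feasible combination does better.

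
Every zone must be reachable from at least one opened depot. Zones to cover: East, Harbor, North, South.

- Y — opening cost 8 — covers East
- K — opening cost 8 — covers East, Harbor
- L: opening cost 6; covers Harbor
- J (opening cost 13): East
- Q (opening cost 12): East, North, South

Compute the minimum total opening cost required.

18

Choose L and Q: together they cover East, Harbor, North, South — every zone.
Total opening cost: 6 + 12 = 18.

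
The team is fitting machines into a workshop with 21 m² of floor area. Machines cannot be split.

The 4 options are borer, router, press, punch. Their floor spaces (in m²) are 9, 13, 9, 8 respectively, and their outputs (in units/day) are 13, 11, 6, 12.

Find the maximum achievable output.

25

Treat it as a binary knapsack problem.
borer + punch: floor space 9 + 8 = 17 ≤ 21, output 13 + 12 = 25.
router + punch: floor space 13 + 8 = 21 ≤ 21, output 11 + 12 = 23.
borer + press: floor space 9 + 9 = 18 ≤ 21, output 13 + 6 = 19.
Best is borer and punch with total output 25.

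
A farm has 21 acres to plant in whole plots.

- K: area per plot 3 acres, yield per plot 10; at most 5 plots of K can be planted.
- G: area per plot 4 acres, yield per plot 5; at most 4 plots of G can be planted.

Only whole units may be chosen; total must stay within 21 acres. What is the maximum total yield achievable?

Take 5×K and 1×G: area 19 ≤ 21, yield 5·10 + 1·5 = 55.
K has the best ratio (10/3) and is taken to its limit of 5; remaining capacity is filled optimally with the others.

55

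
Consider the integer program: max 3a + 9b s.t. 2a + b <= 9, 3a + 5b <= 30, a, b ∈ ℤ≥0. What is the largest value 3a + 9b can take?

(a,b)=(0,6): 2·0+1·6=6≤9, 3·0+5·6=30≤30, objective 54.
(a,b)=(1,5): 2·1+1·5=7≤9, 3·1+5·5=28≤30, objective 48.
(a,b)=(0,5): 2·0+1·5=5≤9, 3·0+5·5=25≤30, objective 45.
Maximum is 54 at (a,b)=(0,6).

54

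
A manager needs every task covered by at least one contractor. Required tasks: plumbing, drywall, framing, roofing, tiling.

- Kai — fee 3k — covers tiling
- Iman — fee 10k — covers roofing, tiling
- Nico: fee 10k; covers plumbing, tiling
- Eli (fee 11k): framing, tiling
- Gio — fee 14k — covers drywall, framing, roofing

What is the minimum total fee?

24

The greedy cost-per-new-task heuristic would pick Kai, Gio, and Nico for 27, but a cheaper cover exists.
Choose Nico and Gio: together they cover plumbing, drywall, framing, roofing, tiling — every task.
Total fee: 10 + 14 = 24.
No cover costs less than 24.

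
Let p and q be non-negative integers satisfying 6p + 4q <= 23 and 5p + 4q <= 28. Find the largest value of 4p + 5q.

25

The continuous relaxation peaks at (0, 5.75) with value 28.75; rounding to a feasible lattice point costs some objective.
(p,q)=(0,5) is feasible, giving 25.
(p,q)=(1,4) is feasible, giving 24.
(p,q)=(0,4) is feasible, giving 20.
Maximum is 25 at (p,q)=(0,5).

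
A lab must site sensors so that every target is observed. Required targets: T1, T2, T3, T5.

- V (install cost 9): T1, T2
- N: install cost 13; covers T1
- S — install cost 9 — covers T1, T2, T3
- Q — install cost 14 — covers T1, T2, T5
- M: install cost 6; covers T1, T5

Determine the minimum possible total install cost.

Choose S and M: together they cover T1, T2, T3, T5 — every target.
Total install cost: 9 + 6 = 15.
No cover costs less than 15.

15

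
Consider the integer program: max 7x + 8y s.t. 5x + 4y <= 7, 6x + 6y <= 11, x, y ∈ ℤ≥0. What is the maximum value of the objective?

The continuous relaxation peaks at (0, 1.75) with value 14.00; rounding to a feasible lattice point costs some objective.
(x,y)=(0,1): 5·0+4·1=4≤7, 6·0+6·1=6≤11, objective 8.
(x,y)=(1,0): 5·1+4·0=5≤7, 6·1+6·0=6≤11, objective 7.
(x,y)=(0,0): 5·0+4·0=0≤7, 6·0+6·0=0≤11, objective 0.
Maximum is 8 at (x,y)=(0,1).

8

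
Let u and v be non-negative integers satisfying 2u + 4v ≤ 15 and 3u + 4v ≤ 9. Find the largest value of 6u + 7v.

18

(u,v)=(3,0): 2·3+4·0=6≤15, 3·3+4·0=9≤9, objective 18.
(u,v)=(2,0): 2·2+4·0=4≤15, 3·2+4·0=6≤9, objective 12.
The best lattice point is (3,0), giving 18.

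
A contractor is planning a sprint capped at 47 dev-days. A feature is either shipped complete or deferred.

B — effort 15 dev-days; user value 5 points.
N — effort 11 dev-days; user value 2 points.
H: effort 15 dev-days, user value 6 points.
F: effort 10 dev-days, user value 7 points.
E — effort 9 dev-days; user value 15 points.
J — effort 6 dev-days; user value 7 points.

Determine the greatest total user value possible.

This is an integer program with binary decision variables.
Allowing fractional choices, the relaxed optimum would be about 37.3, but features are indivisible.
H + F + E + J: effort 15 + 10 + 9 + 6 = 40 ≤ 47, user value 6 + 7 + 15 + 7 = 35.
B + H + E + J: effort 15 + 15 + 9 + 6 = 45 ≤ 47, user value 5 + 6 + 15 + 7 = 33.
B + F + E + J: effort 15 + 10 + 9 + 6 = 40 ≤ 47, user value 5 + 7 + 15 + 7 = 34.
Best is H, F, E, and J with total user value 35.

35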